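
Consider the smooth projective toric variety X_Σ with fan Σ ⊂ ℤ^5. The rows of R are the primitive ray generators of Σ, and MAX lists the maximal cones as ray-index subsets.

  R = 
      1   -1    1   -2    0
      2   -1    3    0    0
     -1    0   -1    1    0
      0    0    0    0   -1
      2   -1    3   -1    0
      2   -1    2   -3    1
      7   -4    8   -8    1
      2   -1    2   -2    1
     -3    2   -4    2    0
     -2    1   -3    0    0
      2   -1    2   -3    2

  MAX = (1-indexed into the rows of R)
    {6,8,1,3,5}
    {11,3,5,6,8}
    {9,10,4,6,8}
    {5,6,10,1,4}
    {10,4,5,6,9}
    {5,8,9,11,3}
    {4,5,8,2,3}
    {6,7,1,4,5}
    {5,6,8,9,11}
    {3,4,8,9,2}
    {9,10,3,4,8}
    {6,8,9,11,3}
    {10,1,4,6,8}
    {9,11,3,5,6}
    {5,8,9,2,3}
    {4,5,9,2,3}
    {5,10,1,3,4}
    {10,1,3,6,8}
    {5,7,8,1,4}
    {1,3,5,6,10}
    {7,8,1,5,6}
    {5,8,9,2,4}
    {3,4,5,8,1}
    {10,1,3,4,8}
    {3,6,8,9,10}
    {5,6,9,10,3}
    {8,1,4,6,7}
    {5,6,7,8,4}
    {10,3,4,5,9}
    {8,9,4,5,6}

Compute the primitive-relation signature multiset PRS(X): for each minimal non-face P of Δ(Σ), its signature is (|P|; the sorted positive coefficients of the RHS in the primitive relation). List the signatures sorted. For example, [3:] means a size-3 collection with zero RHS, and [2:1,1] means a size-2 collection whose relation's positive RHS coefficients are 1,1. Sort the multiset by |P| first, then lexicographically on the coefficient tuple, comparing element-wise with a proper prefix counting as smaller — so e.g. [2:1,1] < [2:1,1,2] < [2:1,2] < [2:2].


18 minimal non-faces of Δ(Σ) (on 11 rays):

  • {2,10}:  v_{2} + v_{10} = 0 ; sig = [2:]
  • {1,9}:  v_{1} + v_{9} = v_{10} ; sig = [2:1]
  • {4,11}:  v_{4} + v_{11} = v_{6} ; sig = [2:1]
  • {2,6}:  v_{2} + v_{6} = v_{5} + v_{8} ; sig = [2:1,1]
  • {1,2}:  v_{1} + v_{2} = v_{3} + v_{4} + v_{5} + v_{8} ; sig = [2:1,1,1,1]
  • {7,11}:  v_{7} + v_{11} = v_{1} + v_{5} + 2·v_{6} + v_{8} ; sig = [2:1,1,1,2]
  • {3,7}:  v_{3} + v_{7} = 2·v_{1} + v_{5} + v_{8} ; sig = [2:1,1,2]
  • {7,10}:  v_{7} + v_{10} = v_{1} + v_{4} + 2·v_{6} ; sig = [2:1,1,2]
  • {10,11}:  v_{10} + v_{11} = v_{3} + 2·v_{6} + v_{9} ; sig = [2:1,1,2]
  • {2,7}:  v_{2} + v_{7} = v_{1} + v_{4} + 2·v_{5} + 2·v_{8} ; sig = [2:1,1,2,2]
  • {2,11}:  v_{2} + v_{11} = v_{3} + 2·v_{5} + 2·v_{8} + v_{9} ; sig = [2:1,1,2,2]
  • {1,11}:  v_{1} + v_{11} = v_{3} + 2·v_{6} ; sig = [2:1,2]
  • {7,9}:  v_{7} + v_{9} = v_{4} + 2·v_{6} ; sig = [2:1,2]
  • {3,4,6}:  v_{3} + v_{4} + v_{6} = v_{1} ; sig = [3:1]
  • {5,8,10}:  v_{5} + v_{8} + v_{10} = v_{6} ; sig = [3:1]
  • {3,4,5,8,9}:  v_{3} + v_{4} + v_{5} + v_{8} + v_{9} = 0 ; sig = [5:]
  • {1,4,5,6,8}:  v_{1} + v_{4} + v_{5} + v_{6} + v_{8} = v_{7} ; sig = [5:1]
  • {3,5,6,8,9}:  v_{3} + v_{5} + v_{6} + v_{8} + v_{9} = v_{11} ; sig = [5:1]

Hence PRS(X_Σ) =
{ [2:],  [2:1] ×2,  [2:1,1],  [2:1,1,1,1],  [2:1,1,1,2],  [2:1,1,2] ×3,  [2:1,1,2,2] ×2,  [2:1,2] ×2,  [3:1] ×2,  [5:],  [5:1] ×2 }


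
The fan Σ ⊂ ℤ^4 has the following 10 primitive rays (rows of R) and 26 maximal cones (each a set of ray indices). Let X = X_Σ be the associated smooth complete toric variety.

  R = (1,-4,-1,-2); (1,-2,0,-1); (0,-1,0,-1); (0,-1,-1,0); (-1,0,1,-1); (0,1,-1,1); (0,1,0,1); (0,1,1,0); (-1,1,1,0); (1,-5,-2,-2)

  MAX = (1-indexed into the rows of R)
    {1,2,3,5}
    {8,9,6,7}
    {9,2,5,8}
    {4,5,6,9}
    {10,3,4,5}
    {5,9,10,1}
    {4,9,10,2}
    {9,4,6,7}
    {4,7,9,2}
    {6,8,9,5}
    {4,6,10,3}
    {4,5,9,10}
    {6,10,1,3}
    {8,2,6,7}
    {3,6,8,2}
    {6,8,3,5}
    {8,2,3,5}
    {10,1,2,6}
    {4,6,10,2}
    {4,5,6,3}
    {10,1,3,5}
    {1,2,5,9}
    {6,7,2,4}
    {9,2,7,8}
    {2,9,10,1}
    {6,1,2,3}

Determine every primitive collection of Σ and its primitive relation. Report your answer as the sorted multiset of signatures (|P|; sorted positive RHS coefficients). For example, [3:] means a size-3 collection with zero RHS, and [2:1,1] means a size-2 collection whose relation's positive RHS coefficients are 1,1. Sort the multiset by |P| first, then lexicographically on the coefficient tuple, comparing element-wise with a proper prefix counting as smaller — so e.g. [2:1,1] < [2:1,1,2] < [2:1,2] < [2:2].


Σ has 19 primitive collections:

  • {3,7}:  v_{3} + v_{7} = 0  ⟹  sig = [2:]
  • {4,8}:  v_{4} + v_{8} = 0  ⟹  sig = [2:]
  • {1,4}:  v_{1} + v_{4} = v_{10}  ⟹  sig = [2:1]
  • {3,9}:  v_{3} + v_{9} = v_{5}  ⟹  sig = [2:1]
  • {5,7}:  v_{5} + v_{7} = v_{9}  ⟹  sig = [2:1]
  • {8,10}:  v_{8} + v_{10} = v_{1}  ⟹  sig = [2:1]
  • {1,7}:  v_{1} + v_{7} = v_{2} + v_{4}  ⟹  sig = [2:1,1]
  • {1,8}:  v_{1} + v_{8} = v_{2} + v_{3}  ⟹  sig = [2:1,1]
  • {7,10}:  v_{7} + v_{10} = v_{2} + 2·v_{4}  ⟹  sig = [2:1,2]
  • {2,6,9}:  v_{2} + v_{6} + v_{9} = 0  ⟹  sig = [3:]
  • {2,3,4}:  v_{2} + v_{3} + v_{4} = v_{1}  ⟹  sig = [3:1]
  • {2,5,6}:  v_{2} + v_{5} + v_{6} = v_{3}  ⟹  sig = [3:1]
  • {1,6,9}:  v_{1} + v_{6} + v_{9} = v_{3} + v_{4}  ⟹  sig = [3:1,1]
  • {2,4,5}:  v_{2} + v_{4} + v_{5} = v_{1} + v_{9}  ⟹  sig = [3:1,1]
  • {1,5,6}:  v_{1} + v_{5} + v_{6} = 2·v_{3} + v_{4}  ⟹  sig = [3:1,2]
  • {2,5,10}:  v_{2} + v_{5} + v_{10} = 2·v_{1} + v_{9}  ⟹  sig = [3:1,2]
  • {6,9,10}:  v_{6} + v_{9} + v_{10} = v_{3} + 2·v_{4}  ⟹  sig = [3:1,2]
  • {2,3,10}:  v_{2} + v_{3} + v_{10} = 2·v_{1}  ⟹  sig = [3:2]
  • {5,6,10}:  v_{5} + v_{6} + v_{10} = 2·v_{3} + 2·v_{4}  ⟹  sig = [3:2,2]

Sorted signature multiset PRS(X):
[[2:], [2:], [2:1], [2:1], [2:1], [2:1], [2:1,1], [2:1,1], [2:1,2], [3:], [3:1], [3:1], [3:1,1], [3:1,1], [3:1,2], [3:1,2], [3:1,2], [3:2], [3:2,2]]


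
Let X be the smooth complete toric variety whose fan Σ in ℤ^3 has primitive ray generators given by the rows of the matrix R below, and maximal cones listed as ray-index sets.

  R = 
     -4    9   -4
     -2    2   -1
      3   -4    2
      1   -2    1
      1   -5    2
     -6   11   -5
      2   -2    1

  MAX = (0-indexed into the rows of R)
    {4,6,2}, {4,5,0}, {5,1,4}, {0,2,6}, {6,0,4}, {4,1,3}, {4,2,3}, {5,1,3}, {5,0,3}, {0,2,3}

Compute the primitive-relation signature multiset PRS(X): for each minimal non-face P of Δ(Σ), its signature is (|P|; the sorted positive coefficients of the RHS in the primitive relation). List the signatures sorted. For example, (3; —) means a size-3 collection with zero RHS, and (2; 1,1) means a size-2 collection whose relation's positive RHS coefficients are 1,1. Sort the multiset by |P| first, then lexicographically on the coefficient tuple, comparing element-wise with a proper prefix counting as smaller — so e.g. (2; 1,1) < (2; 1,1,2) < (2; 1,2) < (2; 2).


Minimal non-faces — 9 found among 7 rays, 10 max cones:

  {1,6}:  v_{1} + v_{6} = 0  →  sig = (2; —)
  {0,1}:  v_{0} + v_{1} = v_{5}  →  sig = (2; 1)
  {1,2}:  v_{1} + v_{2} = v_{3}  →  sig = (2; 1)
  {3,6}:  v_{3} + v_{6} = v_{2}  →  sig = (2; 1)
  {5,6}:  v_{5} + v_{6} = v_{0}  →  sig = (2; 1)
  {2,5}:  v_{2} + v_{5} = v_{0} + v_{3}  →  sig = (2; 1,1)
  {0,2,4}:  v_{0} + v_{2} + v_{4} = 0  →  sig = (3; —)
  {0,3,4}:  v_{0} + v_{3} + v_{4} = v_{1}  →  sig = (3; 1)
  {3,4,5}:  v_{3} + v_{4} + v_{5} = 2·v_{1}  →  sig = (3; 2)

Hence PRS(X_Σ) =
[(2; —), (2; 1), (2; 1), (2; 1), (2; 1), (2; 1,1), (3; —), (3; 1), (3; 2)]


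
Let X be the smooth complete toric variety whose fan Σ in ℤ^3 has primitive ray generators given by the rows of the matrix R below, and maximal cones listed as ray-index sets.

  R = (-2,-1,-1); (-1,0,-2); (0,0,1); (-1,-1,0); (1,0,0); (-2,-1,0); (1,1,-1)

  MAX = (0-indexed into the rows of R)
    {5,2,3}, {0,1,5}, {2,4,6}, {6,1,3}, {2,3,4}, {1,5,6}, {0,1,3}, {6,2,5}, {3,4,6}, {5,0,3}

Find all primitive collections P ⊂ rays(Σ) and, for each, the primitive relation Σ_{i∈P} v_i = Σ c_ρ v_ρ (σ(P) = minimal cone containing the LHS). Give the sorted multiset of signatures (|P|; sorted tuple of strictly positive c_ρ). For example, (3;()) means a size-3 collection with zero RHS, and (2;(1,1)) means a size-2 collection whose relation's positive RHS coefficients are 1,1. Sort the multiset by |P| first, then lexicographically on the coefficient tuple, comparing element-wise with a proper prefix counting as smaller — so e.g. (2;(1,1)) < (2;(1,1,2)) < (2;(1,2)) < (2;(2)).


9 collections generate NE(X_Σ); each relation:

  • {0,2}:  v_{0} + v_{2} = v_{5}  ⇒ sig = (2;(1))
  • {0,6}:  v_{0} + v_{6} = v_{1}  ⇒ sig = (2;(1))
  • {4,5}:  v_{4} + v_{5} = v_{3}  ⇒ sig = (2;(1))
  • {1,2}:  v_{1} + v_{2} = v_{5} + v_{6}  ⇒ sig = (2;(1,1))
  • {0,4}:  v_{0} + v_{4} = 2·v_{3} + v_{6}  ⇒ sig = (2;(1,2))
  • {1,4}:  v_{1} + v_{4} = 2·v_{3} + 2·v_{6}  ⇒ sig = (2;(2,2))
  • {2,3,6}:  v_{2} + v_{3} + v_{6} = 0  ⇒ sig = (3;())
  • {3,5,6}:  v_{3} + v_{5} + v_{6} = v_{0}  ⇒ sig = (3;(1))
  • {1,3,5}:  v_{1} + v_{3} + v_{5} = 2·v_{0}  ⇒ sig = (3;(2))

so the primitive-relation signature multiset is
{ (2;(1)) ×3,  (2;(1,1)),  (2;(1,2)),  (2;(2,2)),  (3;()),  (3;(1)),  (3;(2)) }


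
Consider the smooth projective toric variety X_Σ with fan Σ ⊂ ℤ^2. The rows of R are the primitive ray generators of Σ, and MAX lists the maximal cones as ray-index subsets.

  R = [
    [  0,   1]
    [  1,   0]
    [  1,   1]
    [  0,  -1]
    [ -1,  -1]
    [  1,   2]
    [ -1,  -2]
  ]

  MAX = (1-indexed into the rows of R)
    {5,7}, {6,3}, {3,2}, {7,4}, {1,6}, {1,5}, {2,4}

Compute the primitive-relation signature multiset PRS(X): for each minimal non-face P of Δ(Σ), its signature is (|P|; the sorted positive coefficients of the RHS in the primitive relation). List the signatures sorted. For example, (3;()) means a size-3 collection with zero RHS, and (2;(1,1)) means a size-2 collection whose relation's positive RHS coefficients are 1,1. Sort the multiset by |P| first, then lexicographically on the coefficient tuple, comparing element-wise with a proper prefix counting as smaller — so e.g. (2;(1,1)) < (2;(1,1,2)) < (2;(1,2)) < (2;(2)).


Δ(Σ) — 7 vertices, 14 min non-faces:

  • {1,4}:  v_{1} + v_{4} = 0 — sig = (2;())
  • {3,5}:  v_{3} + v_{5} = 0 — sig = (2;())
  • {6,7}:  v_{6} + v_{7} = 0 — sig = (2;())
  • {1,2}:  v_{1} + v_{2} = v_{3} — sig = (2;(1))
  • {1,3}:  v_{1} + v_{3} = v_{6} — sig = (2;(1))
  • {1,7}:  v_{1} + v_{7} = v_{5} — sig = (2;(1))
  • {2,5}:  v_{2} + v_{5} = v_{4} — sig = (2;(1))
  • {3,4}:  v_{3} + v_{4} = v_{2} — sig = (2;(1))
  • {3,7}:  v_{3} + v_{7} = v_{4} — sig = (2;(1))
  • {4,5}:  v_{4} + v_{5} = v_{7} — sig = (2;(1))
  • {4,6}:  v_{4} + v_{6} = v_{3} — sig = (2;(1))
  • {5,6}:  v_{5} + v_{6} = v_{1} — sig = (2;(1))
  • {2,6}:  v_{2} + v_{6} = 2·v_{3} — sig = (2;(2))
  • {2,7}:  v_{2} + v_{7} = 2·v_{4} — sig = (2;(2))

Signatures (|P|; sorted positive RHS coefficients), sorted:
[(2;()), (2;()), (2;()), (2;(1)), (2;(1)), (2;(1)), (2;(1)), (2;(1)), (2;(1)), (2;(1)), (2;(1)), (2;(1)), (2;(2)), (2;(2))]


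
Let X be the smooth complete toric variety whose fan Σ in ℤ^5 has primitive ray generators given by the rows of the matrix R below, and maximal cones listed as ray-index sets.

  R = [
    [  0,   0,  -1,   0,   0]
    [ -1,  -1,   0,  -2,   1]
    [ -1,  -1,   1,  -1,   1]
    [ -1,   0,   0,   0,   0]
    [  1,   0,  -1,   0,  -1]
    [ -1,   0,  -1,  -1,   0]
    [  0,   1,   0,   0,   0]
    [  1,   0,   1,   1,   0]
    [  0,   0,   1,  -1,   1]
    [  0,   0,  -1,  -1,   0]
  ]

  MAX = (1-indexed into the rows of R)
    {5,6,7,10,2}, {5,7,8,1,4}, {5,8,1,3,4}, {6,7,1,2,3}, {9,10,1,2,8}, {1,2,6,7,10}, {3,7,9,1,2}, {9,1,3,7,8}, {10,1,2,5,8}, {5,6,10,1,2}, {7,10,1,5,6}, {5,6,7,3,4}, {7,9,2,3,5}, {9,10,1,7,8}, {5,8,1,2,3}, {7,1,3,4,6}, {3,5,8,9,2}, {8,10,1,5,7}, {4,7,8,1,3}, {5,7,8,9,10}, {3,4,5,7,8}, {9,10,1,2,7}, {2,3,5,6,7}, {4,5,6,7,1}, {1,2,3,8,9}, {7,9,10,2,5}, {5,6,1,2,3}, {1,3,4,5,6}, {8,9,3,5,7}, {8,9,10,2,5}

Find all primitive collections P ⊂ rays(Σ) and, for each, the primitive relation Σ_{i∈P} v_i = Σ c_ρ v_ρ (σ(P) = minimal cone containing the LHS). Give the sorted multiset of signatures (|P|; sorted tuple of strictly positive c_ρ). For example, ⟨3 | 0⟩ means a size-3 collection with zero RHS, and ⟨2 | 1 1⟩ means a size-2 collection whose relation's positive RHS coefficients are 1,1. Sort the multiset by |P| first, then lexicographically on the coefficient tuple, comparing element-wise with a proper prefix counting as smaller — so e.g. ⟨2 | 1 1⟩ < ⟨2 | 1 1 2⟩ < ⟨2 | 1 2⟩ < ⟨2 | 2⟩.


Primitive collections (10):

  {6,8}:  v_{6} + v_{8} = 0  ⟹  sig = ⟨2 | 0⟩
  {3,10}:  v_{3} + v_{10} = v_{2}  ⟹  sig = ⟨2 | 1⟩
  {4,10}:  v_{4} + v_{10} = v_{6}  ⟹  sig = ⟨2 | 1⟩
  {2,4}:  v_{2} + v_{4} = v_{3} + v_{6}  ⟹  sig = ⟨2 | 1 1⟩
  {4,9}:  v_{4} + v_{9} = v_{3} + v_{7}  ⟹  sig = ⟨2 | 1 1⟩
  {6,9}:  v_{6} + v_{9} = v_{2} + v_{7}  ⟹  sig = ⟨2 | 1 1⟩
  {2,7,8}:  v_{2} + v_{7} + v_{8} = v_{9}  ⟹  sig = ⟨3 | 1⟩
  {1,5,9}:  v_{1} + v_{5} + v_{9} = v_{8} + 2·v_{10}  ⟹  sig = ⟨3 | 1 2⟩
  {1,3,5,7}:  v_{1} + v_{3} + v_{5} + v_{7} = v_{10}  ⟹  sig = ⟨4 | 1⟩
  {1,2,5,7}:  v_{1} + v_{2} + v_{5} + v_{7} = 2·v_{10}  ⟹  sig = ⟨4 | 2⟩

Hence PRS(X_Σ) =
    |P|=2: 6 collections, coeffs (), (1), (1), (1,1), (1,1), (1,1)
    |P|=3: 2 collections, coeffs (1), (1,2)
    |P|=4: 2 collections, coeffs (1), (2)


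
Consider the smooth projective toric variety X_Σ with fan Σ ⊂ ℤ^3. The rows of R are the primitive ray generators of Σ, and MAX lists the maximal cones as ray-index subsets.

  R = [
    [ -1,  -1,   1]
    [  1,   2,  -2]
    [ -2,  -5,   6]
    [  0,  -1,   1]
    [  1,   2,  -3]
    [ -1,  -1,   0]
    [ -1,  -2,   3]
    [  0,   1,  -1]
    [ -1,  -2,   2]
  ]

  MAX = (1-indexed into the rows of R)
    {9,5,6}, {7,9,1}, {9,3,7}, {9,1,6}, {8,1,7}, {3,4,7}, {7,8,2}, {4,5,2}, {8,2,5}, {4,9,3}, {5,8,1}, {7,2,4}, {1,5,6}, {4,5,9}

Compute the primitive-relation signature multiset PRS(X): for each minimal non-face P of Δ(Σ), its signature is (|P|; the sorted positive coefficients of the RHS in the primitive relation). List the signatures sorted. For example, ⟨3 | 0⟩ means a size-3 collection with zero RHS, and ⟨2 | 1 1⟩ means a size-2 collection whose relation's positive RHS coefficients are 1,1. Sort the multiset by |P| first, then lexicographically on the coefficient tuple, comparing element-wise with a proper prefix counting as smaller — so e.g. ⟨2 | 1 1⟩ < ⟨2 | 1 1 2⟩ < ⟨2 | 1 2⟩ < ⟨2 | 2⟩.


Σ has 17 primitive collections:

  • {2,9}:  v_{2} + v_{9} = 0  ⇒ sig = ⟨2 | 0⟩
  • {4,8}:  v_{4} + v_{8} = 0  ⇒ sig = ⟨2 | 0⟩
  • {5,7}:  v_{5} + v_{7} = 0  ⇒ sig = ⟨2 | 0⟩
  • {1,2}:  v_{1} + v_{2} = v_{8}  ⇒ sig = ⟨2 | 1⟩
  • {1,4}:  v_{1} + v_{4} = v_{9}  ⇒ sig = ⟨2 | 1⟩
  • {8,9}:  v_{8} + v_{9} = v_{1}  ⇒ sig = ⟨2 | 1⟩
  • {2,3}:  v_{2} + v_{3} = v_{4} + v_{7}  ⇒ sig = ⟨2 | 1 1⟩
  • {2,6}:  v_{2} + v_{6} = v_{1} + v_{5}  ⇒ sig = ⟨2 | 1 1⟩
  • {3,5}:  v_{3} + v_{5} = v_{4} + v_{9}  ⇒ sig = ⟨2 | 1 1⟩
  • {3,8}:  v_{3} + v_{8} = v_{7} + v_{9}  ⇒ sig = ⟨2 | 1 1⟩
  • {6,7}:  v_{6} + v_{7} = v_{1} + v_{9}  ⇒ sig = ⟨2 | 1 1⟩
  • {1,3}:  v_{1} + v_{3} = v_{7} + 2·v_{9}  ⇒ sig = ⟨2 | 1 2⟩
  • {4,6}:  v_{4} + v_{6} = v_{5} + 2·v_{9}  ⇒ sig = ⟨2 | 1 2⟩
  • {6,8}:  v_{6} + v_{8} = 2·v_{1} + v_{5}  ⇒ sig = ⟨2 | 1 2⟩
  • {3,6}:  v_{3} + v_{6} = 3·v_{9}  ⇒ sig = ⟨2 | 3⟩
  • {1,5,9}:  v_{1} + v_{5} + v_{9} = v_{6}  ⇒ sig = ⟨3 | 1⟩
  • {4,7,9}:  v_{4} + v_{7} + v_{9} = v_{3}  ⇒ sig = ⟨3 | 1⟩

so the primitive-relation signature multiset is
[⟨2 | 0⟩, ⟨2 | 0⟩, ⟨2 | 0⟩, ⟨2 | 1⟩, ⟨2 | 1⟩, ⟨2 | 1⟩, ⟨2 | 1 1⟩, ⟨2 | 1 1⟩, ⟨2 | 1 1⟩, ⟨2 | 1 1⟩, ⟨2 | 1 1⟩, ⟨2 | 1 2⟩, ⟨2 | 1 2⟩, ⟨2 | 1 2⟩, ⟨2 | 3⟩, ⟨3 | 1⟩, ⟨3 | 1⟩]


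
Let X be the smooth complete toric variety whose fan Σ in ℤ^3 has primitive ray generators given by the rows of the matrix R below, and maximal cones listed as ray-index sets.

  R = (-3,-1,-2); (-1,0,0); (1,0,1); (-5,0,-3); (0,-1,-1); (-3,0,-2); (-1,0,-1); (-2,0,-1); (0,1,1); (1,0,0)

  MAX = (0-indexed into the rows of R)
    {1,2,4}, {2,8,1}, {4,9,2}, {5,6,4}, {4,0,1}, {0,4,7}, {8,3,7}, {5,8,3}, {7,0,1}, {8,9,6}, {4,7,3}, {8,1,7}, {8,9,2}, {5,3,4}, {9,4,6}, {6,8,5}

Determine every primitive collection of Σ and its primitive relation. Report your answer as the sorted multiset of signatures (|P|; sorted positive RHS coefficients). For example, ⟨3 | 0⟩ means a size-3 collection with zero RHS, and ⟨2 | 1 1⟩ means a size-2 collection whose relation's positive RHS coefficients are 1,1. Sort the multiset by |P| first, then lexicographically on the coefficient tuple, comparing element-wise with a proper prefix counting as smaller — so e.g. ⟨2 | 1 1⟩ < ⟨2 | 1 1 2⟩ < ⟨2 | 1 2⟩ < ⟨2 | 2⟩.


22 collections generate NE(X_Σ); each relation:

  P = {1,9}:  v_{1} + v_{9} = 0  →  sig = ⟨2 | 0⟩
  P = {2,6}:  v_{2} + v_{6} = 0  →  sig = ⟨2 | 0⟩
  P = {4,8}:  v_{4} + v_{8} = 0  →  sig = ⟨2 | 0⟩
  P = {1,6}:  v_{1} + v_{6} = v_{7}  →  sig = ⟨2 | 1⟩
  P = {2,5}:  v_{2} + v_{5} = v_{7}  →  sig = ⟨2 | 1⟩
  P = {2,7}:  v_{2} + v_{7} = v_{1}  →  sig = ⟨2 | 1⟩
  P = {5,7}:  v_{5} + v_{7} = v_{3}  →  sig = ⟨2 | 1⟩
  P = {6,7}:  v_{6} + v_{7} = v_{5}  →  sig = ⟨2 | 1⟩
  P = {7,9}:  v_{7} + v_{9} = v_{6}  →  sig = ⟨2 | 1⟩
  P = {0,8}:  v_{0} + v_{8} = v_{1} + v_{7}  →  sig = ⟨2 | 1 1⟩
  P = {0,9}:  v_{0} + v_{9} = v_{4} + v_{7}  →  sig = ⟨2 | 1 1⟩
  P = {3,9}:  v_{3} + v_{9} = v_{5} + v_{6}  →  sig = ⟨2 | 1 1⟩
  P = {0,2}:  v_{0} + v_{2} = 2·v_{1} + v_{4}  →  sig = ⟨2 | 1 2⟩
  P = {0,6}:  v_{0} + v_{6} = v_{4} + 2·v_{7}  →  sig = ⟨2 | 1 2⟩
  P = {0,5}:  v_{0} + v_{5} = v_{4} + 3·v_{7}  →  sig = ⟨2 | 1 3⟩
  P = {0,3}:  v_{0} + v_{3} = v_{4} + 4·v_{7}  →  sig = ⟨2 | 1 4⟩
  P = {1,5}:  v_{1} + v_{5} = 2·v_{7}  →  sig = ⟨2 | 2⟩
  P = {2,3}:  v_{2} + v_{3} = 2·v_{7}  →  sig = ⟨2 | 2⟩
  P = {3,6}:  v_{3} + v_{6} = 2·v_{5}  →  sig = ⟨2 | 2⟩
  P = {5,9}:  v_{5} + v_{9} = 2·v_{6}  →  sig = ⟨2 | 2⟩
  P = {1,3}:  v_{1} + v_{3} = 3·v_{7}  →  sig = ⟨2 | 3⟩
  P = {1,4,7}:  v_{1} + v_{4} + v_{7} = v_{0}  →  sig = ⟨3 | 1⟩

Signatures (|P|; sorted positive RHS coefficients), sorted:
{ ⟨2 | 0⟩ ×3,  ⟨2 | 1⟩ ×6,  ⟨2 | 1 1⟩ ×3,  ⟨2 | 1 2⟩ ×2,  ⟨2 | 1 3⟩,  ⟨2 | 1 4⟩,  ⟨2 | 2⟩ ×4,  ⟨2 | 3⟩,  ⟨3 | 1⟩ }


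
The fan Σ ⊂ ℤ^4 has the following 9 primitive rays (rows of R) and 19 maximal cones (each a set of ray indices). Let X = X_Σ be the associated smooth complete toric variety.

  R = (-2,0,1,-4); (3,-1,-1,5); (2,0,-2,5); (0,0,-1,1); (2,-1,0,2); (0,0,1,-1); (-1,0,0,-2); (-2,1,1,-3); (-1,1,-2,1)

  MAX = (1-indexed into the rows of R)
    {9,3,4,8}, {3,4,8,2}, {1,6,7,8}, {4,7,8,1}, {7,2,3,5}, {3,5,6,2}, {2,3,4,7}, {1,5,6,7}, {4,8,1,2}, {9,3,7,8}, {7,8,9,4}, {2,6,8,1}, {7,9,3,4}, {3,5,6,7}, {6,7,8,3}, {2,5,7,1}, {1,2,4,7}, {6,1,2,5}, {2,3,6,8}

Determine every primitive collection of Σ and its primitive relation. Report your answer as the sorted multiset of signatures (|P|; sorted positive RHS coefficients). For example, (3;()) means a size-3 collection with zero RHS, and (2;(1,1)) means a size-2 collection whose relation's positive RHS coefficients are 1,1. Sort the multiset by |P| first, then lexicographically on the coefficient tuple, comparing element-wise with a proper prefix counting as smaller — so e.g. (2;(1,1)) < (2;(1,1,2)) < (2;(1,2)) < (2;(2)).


11 collections generate NE(X_Σ); each relation:

  {4,6}:  v_{4} + v_{6} = 0 ; sig = (2;())
  {1,3}:  v_{1} + v_{3} = v_{4} ; sig = (2;(1))
  {5,8}:  v_{5} + v_{8} = v_{6} ; sig = (2;(1))
  {2,9}:  v_{2} + v_{9} = v_{3} + v_{4} ; sig = (2;(1,1))
  {4,5}:  v_{4} + v_{5} = v_{2} + v_{7} ; sig = (2;(1,1))
  {5,9}:  v_{5} + v_{9} = v_{3} + v_{7} ; sig = (2;(1,1))
  {6,9}:  v_{6} + v_{9} = v_{3} + v_{7} + v_{8} ; sig = (2;(1,1,1))
  {1,9}:  v_{1} + v_{9} = 2·v_{4} + v_{7} + v_{8} ; sig = (2;(1,1,2))
  {2,7,8}:  v_{2} + v_{7} + v_{8} = 0 ; sig = (3;())
  {2,6,7}:  v_{2} + v_{6} + v_{7} = v_{5} ; sig = (3;(1))
  {3,4,7,8}:  v_{3} + v_{4} + v_{7} + v_{8} = v_{9} ; sig = (4;(1))

Signatures (|P|; sorted positive RHS coefficients), sorted:
[(2;()), (2;(1)), (2;(1)), (2;(1,1)), (2;(1,1)), (2;(1,1)), (2;(1,1,1)), (2;(1,1,2)), (3;()), (3;(1)), (4;(1))]


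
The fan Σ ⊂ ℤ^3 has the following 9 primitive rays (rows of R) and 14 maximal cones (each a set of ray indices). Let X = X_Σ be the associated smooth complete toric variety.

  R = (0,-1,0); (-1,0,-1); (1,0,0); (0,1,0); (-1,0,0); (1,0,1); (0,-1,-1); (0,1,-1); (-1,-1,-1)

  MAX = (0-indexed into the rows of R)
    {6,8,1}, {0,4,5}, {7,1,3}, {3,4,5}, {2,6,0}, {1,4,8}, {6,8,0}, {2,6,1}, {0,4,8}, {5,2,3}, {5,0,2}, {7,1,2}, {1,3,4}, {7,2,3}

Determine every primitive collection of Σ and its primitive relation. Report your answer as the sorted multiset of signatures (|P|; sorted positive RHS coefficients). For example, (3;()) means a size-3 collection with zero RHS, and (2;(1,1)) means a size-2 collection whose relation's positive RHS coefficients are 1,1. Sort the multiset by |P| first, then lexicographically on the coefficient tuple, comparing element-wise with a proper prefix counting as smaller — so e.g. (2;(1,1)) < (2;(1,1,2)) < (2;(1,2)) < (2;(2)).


Minimal non-faces — 16 found among 9 rays, 14 max cones:

  • {0,3}:  v_{0} + v_{3} = 0 — sig = (2;())
  • {1,5}:  v_{1} + v_{5} = 0 — sig = (2;())
  • {2,4}:  v_{2} + v_{4} = 0 — sig = (2;())
  • {0,1}:  v_{0} + v_{1} = v_{8} — sig = (2;(1))
  • {2,8}:  v_{2} + v_{8} = v_{6} — sig = (2;(1))
  • {3,8}:  v_{3} + v_{8} = v_{1} — sig = (2;(1))
  • {4,6}:  v_{4} + v_{6} = v_{8} — sig = (2;(1))
  • {5,8}:  v_{5} + v_{8} = v_{0} — sig = (2;(1))
  • {0,7}:  v_{0} + v_{7} = v_{1} + v_{2} — sig = (2;(1,1))
  • {3,6}:  v_{3} + v_{6} = v_{1} + v_{2} — sig = (2;(1,1))
  • {4,7}:  v_{4} + v_{7} = v_{1} + v_{3} — sig = (2;(1,1))
  • {5,6}:  v_{5} + v_{6} = v_{0} + v_{2} — sig = (2;(1,1))
  • {5,7}:  v_{5} + v_{7} = v_{2} + v_{3} — sig = (2;(1,1))
  • {7,8}:  v_{7} + v_{8} = 2·v_{1} + v_{2} — sig = (2;(1,2))
  • {6,7}:  v_{6} + v_{7} = 2·v_{1} + 2·v_{2} — sig = (2;(2,2))
  • {1,2,3}:  v_{1} + v_{2} + v_{3} = v_{7} — sig = (3;(1))

Sorted signature multiset PRS(X):
{ (2;()) ×3,  (2;(1)) ×5,  (2;(1,1)) ×5,  (2;(1,2)),  (2;(2,2)),  (3;(1)) }


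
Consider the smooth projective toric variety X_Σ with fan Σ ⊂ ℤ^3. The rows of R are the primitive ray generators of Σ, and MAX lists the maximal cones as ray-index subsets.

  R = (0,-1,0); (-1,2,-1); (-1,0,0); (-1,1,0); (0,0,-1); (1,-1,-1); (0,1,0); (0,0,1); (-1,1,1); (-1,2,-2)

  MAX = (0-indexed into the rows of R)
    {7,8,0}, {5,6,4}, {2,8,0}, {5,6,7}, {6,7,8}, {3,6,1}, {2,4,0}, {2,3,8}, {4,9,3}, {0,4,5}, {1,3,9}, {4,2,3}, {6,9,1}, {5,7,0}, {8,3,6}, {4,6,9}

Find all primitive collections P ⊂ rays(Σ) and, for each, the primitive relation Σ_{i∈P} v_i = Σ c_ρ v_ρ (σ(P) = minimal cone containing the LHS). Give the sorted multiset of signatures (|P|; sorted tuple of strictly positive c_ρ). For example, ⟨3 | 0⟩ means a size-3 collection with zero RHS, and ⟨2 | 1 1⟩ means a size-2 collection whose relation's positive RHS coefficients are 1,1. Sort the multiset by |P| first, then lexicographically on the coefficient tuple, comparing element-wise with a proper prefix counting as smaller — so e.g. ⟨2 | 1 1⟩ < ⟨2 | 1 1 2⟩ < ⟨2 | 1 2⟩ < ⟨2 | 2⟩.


Minimal non-faces — 23 found among 10 rays, 16 max cones:

  P = {0,6}:  v_{0} + v_{6} = 0 — sig = ⟨2 | 0⟩
  P = {4,7}:  v_{4} + v_{7} = 0 — sig = ⟨2 | 0⟩
  P = {5,8}:  v_{5} + v_{8} = 0 — sig = ⟨2 | 0⟩
  P = {0,3}:  v_{0} + v_{3} = v_{2} — sig = ⟨2 | 1⟩
  P = {1,4}:  v_{1} + v_{4} = v_{9} — sig = ⟨2 | 1⟩
  P = {2,6}:  v_{2} + v_{6} = v_{3} — sig = ⟨2 | 1⟩
  P = {3,5}:  v_{3} + v_{5} = v_{4} — sig = ⟨2 | 1⟩
  P = {3,7}:  v_{3} + v_{7} = v_{8} — sig = ⟨2 | 1⟩
  P = {4,8}:  v_{4} + v_{8} = v_{3} — sig = ⟨2 | 1⟩
  P = {7,9}:  v_{7} + v_{9} = v_{1} — sig = ⟨2 | 1⟩
  P = {0,1}:  v_{0} + v_{1} = v_{3} + v_{4} — sig = ⟨2 | 1 1⟩
  P = {1,7}:  v_{1} + v_{7} = v_{3} + v_{6} — sig = ⟨2 | 1 1⟩
  P = {2,5}:  v_{2} + v_{5} = v_{0} + v_{4} — sig = ⟨2 | 1 1⟩
  P = {2,7}:  v_{2} + v_{7} = v_{0} + v_{8} — sig = ⟨2 | 1 1⟩
  P = {8,9}:  v_{8} + v_{9} = v_{1} + v_{3} — sig = ⟨2 | 1 1⟩
  P = {0,9}:  v_{0} + v_{9} = v_{3} + 2·v_{4} — sig = ⟨2 | 1 2⟩
  P = {1,2}:  v_{1} + v_{2} = 2·v_{3} + v_{4} — sig = ⟨2 | 1 2⟩
  P = {1,5}:  v_{1} + v_{5} = 2·v_{4} + v_{6} — sig = ⟨2 | 1 2⟩
  P = {1,8}:  v_{1} + v_{8} = 2·v_{3} + v_{6} — sig = ⟨2 | 1 2⟩
  P = {5,9}:  v_{5} + v_{9} = 3·v_{4} + v_{6} — sig = ⟨2 | 1 3⟩
  P = {2,9}:  v_{2} + v_{9} = 2·v_{3} + 2·v_{4} — sig = ⟨2 | 2 2⟩
  P = {3,4,6}:  v_{3} + v_{4} + v_{6} = v_{1} — sig = ⟨3 | 1⟩
  P = {3,6,9}:  v_{3} + v_{6} + v_{9} = 2·v_{1} — sig = ⟨3 | 2⟩

Sorted signature multiset PRS(X):
    ⟨2 | 0⟩
    ⟨2 | 0⟩
    ⟨2 | 0⟩
    ⟨2 | 1⟩
    ⟨2 | 1⟩
    ⟨2 | 1⟩
    ⟨2 | 1⟩
    ⟨2 | 1⟩
    ⟨2 | 1⟩
    ⟨2 | 1⟩
    ⟨2 | 1 1⟩
    ⟨2 | 1 1⟩
    ⟨2 | 1 1⟩
    ⟨2 | 1 1⟩
    ⟨2 | 1 1⟩
    ⟨2 | 1 2⟩
    ⟨2 | 1 2⟩
    ⟨2 | 1 2⟩
    ⟨2 | 1 2⟩
    ⟨2 | 1 3⟩
    ⟨2 | 2 2⟩
    ⟨3 | 1⟩
    ⟨3 | 2⟩


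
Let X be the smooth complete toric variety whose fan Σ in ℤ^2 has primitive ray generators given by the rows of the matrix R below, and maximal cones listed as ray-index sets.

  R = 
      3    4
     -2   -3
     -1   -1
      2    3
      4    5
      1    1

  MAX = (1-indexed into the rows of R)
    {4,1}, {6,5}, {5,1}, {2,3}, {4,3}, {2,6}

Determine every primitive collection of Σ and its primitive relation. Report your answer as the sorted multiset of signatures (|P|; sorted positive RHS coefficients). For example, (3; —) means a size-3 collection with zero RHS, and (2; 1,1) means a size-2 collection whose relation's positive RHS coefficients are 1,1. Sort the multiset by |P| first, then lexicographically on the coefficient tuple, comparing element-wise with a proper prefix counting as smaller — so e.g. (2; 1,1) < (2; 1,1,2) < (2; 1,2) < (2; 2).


Minimal non-faces — 9 found among 6 rays, 6 max cones:

  P = {2,4}:  v_{2} + v_{4} = 0 ; sig = (2; —)
  P = {3,6}:  v_{3} + v_{6} = 0 ; sig = (2; —)
  P = {1,2}:  v_{1} + v_{2} = v_{6} ; sig = (2; 1)
  P = {1,3}:  v_{1} + v_{3} = v_{4} ; sig = (2; 1)
  P = {1,6}:  v_{1} + v_{6} = v_{5} ; sig = (2; 1)
  P = {3,5}:  v_{3} + v_{5} = v_{1} ; sig = (2; 1)
  P = {4,6}:  v_{4} + v_{6} = v_{1} ; sig = (2; 1)
  P = {2,5}:  v_{2} + v_{5} = 2·v_{6} ; sig = (2; 2)
  P = {4,5}:  v_{4} + v_{5} = 2·v_{1} ; sig = (2; 2)

Sorted signature multiset PRS(X):
    (2; —)
    (2; —)
    (2; 1)
    (2; 1)
    (2; 1)
    (2; 1)
    (2; 1)
    (2; 2)
    (2; 2)


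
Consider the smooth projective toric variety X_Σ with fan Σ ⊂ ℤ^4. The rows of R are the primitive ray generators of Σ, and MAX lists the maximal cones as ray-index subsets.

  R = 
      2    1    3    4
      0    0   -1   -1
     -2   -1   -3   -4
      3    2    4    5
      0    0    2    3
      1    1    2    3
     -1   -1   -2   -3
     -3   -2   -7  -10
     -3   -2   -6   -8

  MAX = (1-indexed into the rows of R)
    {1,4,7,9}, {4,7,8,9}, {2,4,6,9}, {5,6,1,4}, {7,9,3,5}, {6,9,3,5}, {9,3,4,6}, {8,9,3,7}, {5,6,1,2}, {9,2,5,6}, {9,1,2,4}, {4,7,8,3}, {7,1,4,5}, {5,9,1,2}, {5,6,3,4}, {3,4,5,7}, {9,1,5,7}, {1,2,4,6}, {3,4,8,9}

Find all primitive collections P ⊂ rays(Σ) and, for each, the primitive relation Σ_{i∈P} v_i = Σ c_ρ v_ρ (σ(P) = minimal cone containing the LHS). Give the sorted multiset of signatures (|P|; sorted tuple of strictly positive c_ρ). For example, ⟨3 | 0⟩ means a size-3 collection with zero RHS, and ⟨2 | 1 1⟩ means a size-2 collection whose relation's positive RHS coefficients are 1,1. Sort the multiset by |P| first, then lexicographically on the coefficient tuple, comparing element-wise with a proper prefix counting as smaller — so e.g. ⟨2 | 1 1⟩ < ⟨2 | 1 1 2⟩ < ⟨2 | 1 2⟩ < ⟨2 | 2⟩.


Δ(Σ) — 9 vertices, 12 min non-faces:

  {1,3}:  v_{1} + v_{3} = 0  ⇒ sig = ⟨2 | 0⟩
  {6,7}:  v_{6} + v_{7} = 0  ⇒ sig = ⟨2 | 0⟩
  {2,3}:  v_{2} + v_{3} = v_{6} + v_{9}  ⇒ sig = ⟨2 | 1 1⟩
  {2,7}:  v_{2} + v_{7} = v_{1} + v_{9}  ⇒ sig = ⟨2 | 1 1⟩
  {5,8}:  v_{5} + v_{8} = v_{3} + v_{7}  ⇒ sig = ⟨2 | 1 1⟩
  {1,8}:  v_{1} + v_{8} = v_{4} + v_{7} + v_{9}  ⇒ sig = ⟨2 | 1 1 1⟩
  {6,8}:  v_{6} + v_{8} = v_{3} + v_{4} + v_{9}  ⇒ sig = ⟨2 | 1 1 1⟩
  {2,8}:  v_{2} + v_{8} = v_{4} + 2·v_{9}  ⇒ sig = ⟨2 | 1 2⟩
  {4,5,9}:  v_{4} + v_{5} + v_{9} = 0  ⇒ sig = ⟨3 | 0⟩
  {1,6,9}:  v_{1} + v_{6} + v_{9} = v_{2}  ⇒ sig = ⟨3 | 1⟩
  {2,4,5}:  v_{2} + v_{4} + v_{5} = v_{1} + v_{6}  ⇒ sig = ⟨3 | 1 1⟩
  {3,4,7,9}:  v_{3} + v_{4} + v_{7} + v_{9} = v_{8}  ⇒ sig = ⟨4 | 1⟩

Signatures (|P|; sorted positive RHS coefficients), sorted:
[⟨2 | 0⟩, ⟨2 | 0⟩, ⟨2 | 1 1⟩, ⟨2 | 1 1⟩, ⟨2 | 1 1⟩, ⟨2 | 1 1 1⟩, ⟨2 | 1 1 1⟩, ⟨2 | 1 2⟩, ⟨3 | 0⟩, ⟨3 | 1⟩, ⟨3 | 1 1⟩, ⟨4 | 1⟩]


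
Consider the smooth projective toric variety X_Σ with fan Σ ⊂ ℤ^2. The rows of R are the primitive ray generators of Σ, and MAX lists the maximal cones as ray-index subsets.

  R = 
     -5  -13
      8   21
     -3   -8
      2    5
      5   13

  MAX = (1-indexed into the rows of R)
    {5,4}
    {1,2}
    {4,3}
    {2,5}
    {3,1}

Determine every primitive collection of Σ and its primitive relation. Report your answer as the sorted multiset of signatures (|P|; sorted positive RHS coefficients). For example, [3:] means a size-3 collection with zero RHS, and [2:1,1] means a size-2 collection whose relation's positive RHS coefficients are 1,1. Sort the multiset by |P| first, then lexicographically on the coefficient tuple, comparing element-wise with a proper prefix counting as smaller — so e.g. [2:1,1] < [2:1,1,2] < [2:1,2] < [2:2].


Σ has 5 primitive collections:

  {1,5}:  v_{1} + v_{5} = 0  ⟹  sig = [2:]
  {1,4}:  v_{1} + v_{4} = v_{3}  ⟹  sig = [2:1]
  {2,3}:  v_{2} + v_{3} = v_{5}  ⟹  sig = [2:1]
  {3,5}:  v_{3} + v_{5} = v_{4}  ⟹  sig = [2:1]
  {2,4}:  v_{2} + v_{4} = 2·v_{5}  ⟹  sig = [2:2]

so the primitive-relation signature multiset is
[[2:], [2:1], [2:1], [2:1], [2:2]]


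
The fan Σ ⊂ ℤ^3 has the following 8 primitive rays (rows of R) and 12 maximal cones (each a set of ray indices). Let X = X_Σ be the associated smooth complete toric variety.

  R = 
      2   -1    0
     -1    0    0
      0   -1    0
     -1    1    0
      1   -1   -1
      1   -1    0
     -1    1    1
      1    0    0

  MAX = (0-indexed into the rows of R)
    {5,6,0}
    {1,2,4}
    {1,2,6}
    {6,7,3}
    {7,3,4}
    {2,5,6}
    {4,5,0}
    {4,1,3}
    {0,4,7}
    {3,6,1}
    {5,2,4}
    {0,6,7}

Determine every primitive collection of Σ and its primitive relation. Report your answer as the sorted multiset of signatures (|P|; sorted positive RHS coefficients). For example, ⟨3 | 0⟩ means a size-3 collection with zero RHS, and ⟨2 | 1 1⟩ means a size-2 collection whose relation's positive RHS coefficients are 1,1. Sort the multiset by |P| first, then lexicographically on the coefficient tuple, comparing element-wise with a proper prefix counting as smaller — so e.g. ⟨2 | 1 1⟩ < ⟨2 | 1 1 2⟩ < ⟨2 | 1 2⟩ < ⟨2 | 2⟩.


The 10 primitive collections of Σ (r=8, n=3):

  • {1,7}:  v_{1} + v_{7} = 0 — sig = ⟨2 | 0⟩
  • {3,5}:  v_{3} + v_{5} = 0 — sig = ⟨2 | 0⟩
  • {4,6}:  v_{4} + v_{6} = 0 — sig = ⟨2 | 0⟩
  • {0,1}:  v_{0} + v_{1} = v_{5} — sig = ⟨2 | 1⟩
  • {0,3}:  v_{0} + v_{3} = v_{7} — sig = ⟨2 | 1⟩
  • {1,5}:  v_{1} + v_{5} = v_{2} — sig = ⟨2 | 1⟩
  • {2,3}:  v_{2} + v_{3} = v_{1} — sig = ⟨2 | 1⟩
  • {2,7}:  v_{2} + v_{7} = v_{5} — sig = ⟨2 | 1⟩
  • {5,7}:  v_{5} + v_{7} = v_{0} — sig = ⟨2 | 1⟩
  • {0,2}:  v_{0} + v_{2} = 2·v_{5} — sig = ⟨2 | 2⟩

so the primitive-relation signature multiset is
{ ⟨2 | 0⟩ ×3,  ⟨2 | 1⟩ ×6,  ⟨2 | 2⟩ }


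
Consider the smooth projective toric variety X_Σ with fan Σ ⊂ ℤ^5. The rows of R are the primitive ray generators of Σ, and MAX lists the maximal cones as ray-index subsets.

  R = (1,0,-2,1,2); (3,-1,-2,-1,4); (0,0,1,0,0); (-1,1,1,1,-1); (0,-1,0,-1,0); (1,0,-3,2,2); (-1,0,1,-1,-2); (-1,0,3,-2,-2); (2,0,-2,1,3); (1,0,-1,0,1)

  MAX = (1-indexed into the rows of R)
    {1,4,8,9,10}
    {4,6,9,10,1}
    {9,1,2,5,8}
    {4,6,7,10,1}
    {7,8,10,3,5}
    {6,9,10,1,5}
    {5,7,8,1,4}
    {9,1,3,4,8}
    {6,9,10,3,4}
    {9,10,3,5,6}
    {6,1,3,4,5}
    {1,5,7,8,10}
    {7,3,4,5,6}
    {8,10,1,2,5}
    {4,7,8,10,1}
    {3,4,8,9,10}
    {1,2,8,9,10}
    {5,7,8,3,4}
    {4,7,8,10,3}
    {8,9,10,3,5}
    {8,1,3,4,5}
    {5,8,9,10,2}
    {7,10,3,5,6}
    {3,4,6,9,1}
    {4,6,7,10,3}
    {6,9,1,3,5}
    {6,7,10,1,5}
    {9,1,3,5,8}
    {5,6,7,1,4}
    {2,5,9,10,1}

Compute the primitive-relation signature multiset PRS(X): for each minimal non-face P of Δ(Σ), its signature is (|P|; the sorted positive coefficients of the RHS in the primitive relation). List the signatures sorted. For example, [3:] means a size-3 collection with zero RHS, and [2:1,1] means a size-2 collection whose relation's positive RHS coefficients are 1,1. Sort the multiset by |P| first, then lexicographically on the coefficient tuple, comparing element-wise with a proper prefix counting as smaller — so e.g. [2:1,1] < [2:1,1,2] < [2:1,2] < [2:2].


Primitive collections (11):

  • {6,8}:  v_{6} + v_{8} = 0  ⇒ sig = [2:]
  • {7,9}:  v_{7} + v_{9} = v_{10}  ⇒ sig = [2:1]
  • {2,4}:  v_{2} + v_{4} = v_{1} + v_{8} + v_{9}  ⇒ sig = [2:1,1,1]
  • {2,6}:  v_{2} + v_{6} = v_{1} + v_{5} + v_{9} + v_{10}  ⇒ sig = [2:1,1,1,1]
  • {2,7}:  v_{2} + v_{7} = v_{1} + v_{5} + v_{8} + 2·v_{10}  ⇒ sig = [2:1,1,1,2]
  • {2,3}:  v_{2} + v_{3} = v_{5} + v_{8} + 2·v_{9}  ⇒ sig = [2:1,1,2]
  • {1,3,7}:  v_{1} + v_{3} + v_{7} = 0  ⇒ sig = [3:]
  • {4,5,10}:  v_{4} + v_{5} + v_{10} = 0  ⇒ sig = [3:]
  • {1,3,10}:  v_{1} + v_{3} + v_{10} = v_{9}  ⇒ sig = [3:1]
  • {4,5,9}:  v_{4} + v_{5} + v_{9} = v_{1} + v_{3}  ⇒ sig = [3:1,1]
  • {1,5,8,9,10}:  v_{1} + v_{5} + v_{8} + v_{9} + v_{10} = v_{2}  ⇒ sig = [5:1]

so the primitive-relation signature multiset is
    |P|=2: 6 collections, coeffs (), (1), (1,1,1), (1,1,1,1), (1,1,1,2), (1,1,2)
    |P|=3: 4 collections, coeffs (), (), (1), (1,1)
    |P|=5: 1 collection, coeffs (1)


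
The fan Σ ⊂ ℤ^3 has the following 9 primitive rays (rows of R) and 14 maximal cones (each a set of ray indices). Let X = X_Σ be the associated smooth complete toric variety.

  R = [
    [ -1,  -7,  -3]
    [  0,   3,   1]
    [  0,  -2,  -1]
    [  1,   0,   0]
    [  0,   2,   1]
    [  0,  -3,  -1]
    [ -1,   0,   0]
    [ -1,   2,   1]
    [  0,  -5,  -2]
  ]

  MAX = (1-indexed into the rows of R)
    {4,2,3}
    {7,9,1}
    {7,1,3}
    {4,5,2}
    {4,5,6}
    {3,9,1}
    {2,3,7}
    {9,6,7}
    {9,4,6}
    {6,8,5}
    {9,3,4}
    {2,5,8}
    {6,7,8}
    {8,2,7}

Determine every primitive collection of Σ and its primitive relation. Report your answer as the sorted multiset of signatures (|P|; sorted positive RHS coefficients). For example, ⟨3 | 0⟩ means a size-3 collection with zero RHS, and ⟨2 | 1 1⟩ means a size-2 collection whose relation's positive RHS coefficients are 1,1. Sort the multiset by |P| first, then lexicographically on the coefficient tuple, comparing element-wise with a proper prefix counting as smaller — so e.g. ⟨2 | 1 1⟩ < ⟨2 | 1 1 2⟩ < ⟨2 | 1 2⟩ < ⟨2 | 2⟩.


The 16 primitive collections of Σ (r=9, n=3):

  {2,6}:  v_{2} + v_{6} = 0  so sig = ⟨2 | 0⟩
  {3,5}:  v_{3} + v_{5} = 0  so sig = ⟨2 | 0⟩
  {4,7}:  v_{4} + v_{7} = 0  so sig = ⟨2 | 0⟩
  {2,9}:  v_{2} + v_{9} = v_{3}  so sig = ⟨2 | 1⟩
  {3,6}:  v_{3} + v_{6} = v_{9}  so sig = ⟨2 | 1⟩
  {3,8}:  v_{3} + v_{8} = v_{7}  so sig = ⟨2 | 1⟩
  {4,8}:  v_{4} + v_{8} = v_{5}  so sig = ⟨2 | 1⟩
  {5,7}:  v_{5} + v_{7} = v_{8}  so sig = ⟨2 | 1⟩
  {5,9}:  v_{5} + v_{9} = v_{6}  so sig = ⟨2 | 1⟩
  {1,4}:  v_{1} + v_{4} = v_{3} + v_{9}  so sig = ⟨2 | 1 1⟩
  {1,5}:  v_{1} + v_{5} = v_{7} + v_{9}  so sig = ⟨2 | 1 1⟩
  {8,9}:  v_{8} + v_{9} = v_{6} + v_{7}  so sig = ⟨2 | 1 1⟩
  {1,2}:  v_{1} + v_{2} = 2·v_{3} + v_{7}  so sig = ⟨2 | 1 2⟩
  {1,6}:  v_{1} + v_{6} = v_{7} + 2·v_{9}  so sig = ⟨2 | 1 2⟩
  {1,8}:  v_{1} + v_{8} = 2·v_{7} + v_{9}  so sig = ⟨2 | 1 2⟩
  {3,7,9}:  v_{3} + v_{7} + v_{9} = v_{1}  so sig = ⟨3 | 1⟩

Sorted signature multiset PRS(X):
[⟨2 | 0⟩, ⟨2 | 0⟩, ⟨2 | 0⟩, ⟨2 | 1⟩, ⟨2 | 1⟩, ⟨2 | 1⟩, ⟨2 | 1⟩, ⟨2 | 1⟩, ⟨2 | 1⟩, ⟨2 | 1 1⟩, ⟨2 | 1 1⟩, ⟨2 | 1 1⟩, ⟨2 | 1 2⟩, ⟨2 | 1 2⟩, ⟨2 | 1 2⟩, ⟨3 | 1⟩]


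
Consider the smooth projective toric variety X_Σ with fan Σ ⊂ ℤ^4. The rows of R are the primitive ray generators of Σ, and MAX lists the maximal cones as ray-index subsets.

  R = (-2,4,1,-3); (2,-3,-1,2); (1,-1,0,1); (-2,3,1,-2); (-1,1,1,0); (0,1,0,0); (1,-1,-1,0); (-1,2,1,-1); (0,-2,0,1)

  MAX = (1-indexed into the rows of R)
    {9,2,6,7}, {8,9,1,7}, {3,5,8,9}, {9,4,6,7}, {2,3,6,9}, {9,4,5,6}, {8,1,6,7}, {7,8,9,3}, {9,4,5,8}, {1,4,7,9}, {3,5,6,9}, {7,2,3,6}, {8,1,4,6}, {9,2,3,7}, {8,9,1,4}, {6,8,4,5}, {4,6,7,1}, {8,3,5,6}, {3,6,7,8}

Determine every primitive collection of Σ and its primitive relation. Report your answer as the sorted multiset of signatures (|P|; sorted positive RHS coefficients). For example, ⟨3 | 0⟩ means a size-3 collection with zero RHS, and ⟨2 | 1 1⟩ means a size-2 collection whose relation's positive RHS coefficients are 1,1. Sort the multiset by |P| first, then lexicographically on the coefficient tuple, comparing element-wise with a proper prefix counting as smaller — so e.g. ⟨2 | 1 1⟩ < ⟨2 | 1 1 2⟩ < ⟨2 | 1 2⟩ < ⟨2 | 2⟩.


12 minimal non-faces of Δ(Σ) (on 9 rays):

  P={2,4}:  v_{2} + v_{4} = 0  so sig = ⟨2 | 0⟩
  P={5,7}:  v_{5} + v_{7} = 0  so sig = ⟨2 | 0⟩
  P={2,8}:  v_{2} + v_{8} = v_{3}  so sig = ⟨2 | 1⟩
  P={3,4}:  v_{3} + v_{4} = v_{8}  so sig = ⟨2 | 1⟩
  P={1,2}:  v_{1} + v_{2} = v_{7} + v_{8}  so sig = ⟨2 | 1 1⟩
  P={1,5}:  v_{1} + v_{5} = v_{4} + v_{8}  so sig = ⟨2 | 1 1⟩
  P={2,5}:  v_{2} + v_{5} = v_{3} + v_{6} + v_{9}  so sig = ⟨2 | 1 1 1⟩
  P={1,3}:  v_{1} + v_{3} = v_{7} + 2·v_{8}  so sig = ⟨2 | 1 2⟩
  P={1,6,9}:  v_{1} + v_{6} + v_{9} = v_{4}  so sig = ⟨3 | 1⟩
  P={4,7,8}:  v_{4} + v_{7} + v_{8} = v_{1}  so sig = ⟨3 | 1⟩
  P={6,8,9}:  v_{6} + v_{8} + v_{9} = v_{5}  so sig = ⟨3 | 1⟩
  P={3,6,7,9}:  v_{3} + v_{6} + v_{7} + v_{9} = v_{2}  so sig = ⟨4 | 1⟩

Signatures (|P|; sorted positive RHS coefficients), sorted:
    |P|=2: 8 collections, coeffs (), (), (1), (1), (1,1), (1,1), (1,1,1), (1,2)
    |P|=3: 3 collections, coeffs (1), (1), (1)
    |P|=4: 1 collection, coeffs (1)


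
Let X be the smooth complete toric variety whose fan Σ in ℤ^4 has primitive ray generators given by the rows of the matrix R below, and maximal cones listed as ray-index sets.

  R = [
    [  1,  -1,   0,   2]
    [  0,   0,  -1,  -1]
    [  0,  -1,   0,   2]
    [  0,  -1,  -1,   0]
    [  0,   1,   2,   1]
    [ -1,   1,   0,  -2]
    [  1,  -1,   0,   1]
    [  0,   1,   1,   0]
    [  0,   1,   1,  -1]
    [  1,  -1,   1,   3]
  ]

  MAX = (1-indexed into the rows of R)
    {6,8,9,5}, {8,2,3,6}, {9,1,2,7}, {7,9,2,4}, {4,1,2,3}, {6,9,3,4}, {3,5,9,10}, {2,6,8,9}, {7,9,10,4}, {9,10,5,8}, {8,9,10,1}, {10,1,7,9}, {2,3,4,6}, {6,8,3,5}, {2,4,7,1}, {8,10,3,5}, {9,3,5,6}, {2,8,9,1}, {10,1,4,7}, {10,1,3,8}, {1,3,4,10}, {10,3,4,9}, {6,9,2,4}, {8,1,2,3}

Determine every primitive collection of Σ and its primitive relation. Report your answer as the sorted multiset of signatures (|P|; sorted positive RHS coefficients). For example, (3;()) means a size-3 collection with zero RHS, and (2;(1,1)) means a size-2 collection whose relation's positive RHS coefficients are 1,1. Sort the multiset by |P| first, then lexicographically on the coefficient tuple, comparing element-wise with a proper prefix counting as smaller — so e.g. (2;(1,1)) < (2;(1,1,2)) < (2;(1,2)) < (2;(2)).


The 15 primitive collections of Σ (r=10, n=4):

  P={1,6}:  v_{1} + v_{6} = 0  →  sig = (2;())
  P={4,8}:  v_{4} + v_{8} = 0  →  sig = (2;())
  P={2,5}:  v_{2} + v_{5} = v_{8}  →  sig = (2;(1))
  P={2,10}:  v_{2} + v_{10} = v_{1}  →  sig = (2;(1))
  P={1,5}:  v_{1} + v_{5} = v_{8} + v_{10}  →  sig = (2;(1,1))
  P={3,7}:  v_{3} + v_{7} = v_{4} + v_{10}  →  sig = (2;(1,1))
  P={4,5}:  v_{4} + v_{5} = v_{3} + v_{9}  →  sig = (2;(1,1))
  P={5,7}:  v_{5} + v_{7} = v_{9} + v_{10}  →  sig = (2;(1,1))
  P={6,7}:  v_{6} + v_{7} = v_{4} + v_{9}  →  sig = (2;(1,1))
  P={6,10}:  v_{6} + v_{10} = v_{3} + v_{9}  →  sig = (2;(1,1))
  P={7,8}:  v_{7} + v_{8} = v_{1} + v_{9}  →  sig = (2;(1,1))
  P={2,3,9}:  v_{2} + v_{3} + v_{9} = 0  →  sig = (3;())
  P={1,3,9}:  v_{1} + v_{3} + v_{9} = v_{10}  →  sig = (3;(1))
  P={1,4,9}:  v_{1} + v_{4} + v_{9} = v_{7}  →  sig = (3;(1))
  P={3,8,9}:  v_{3} + v_{8} + v_{9} = v_{5}  →  sig = (3;(1))

Sorted signature multiset PRS(X):
[(2;()), (2;()), (2;(1)), (2;(1)), (2;(1,1)), (2;(1,1)), (2;(1,1)), (2;(1,1)), (2;(1,1)), (2;(1,1)), (2;(1,1)), (3;()), (3;(1)), (3;(1)), (3;(1))]
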